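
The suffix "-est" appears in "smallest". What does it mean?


Suffix: -est
Example: smallest (small + -est)
Meaning = most


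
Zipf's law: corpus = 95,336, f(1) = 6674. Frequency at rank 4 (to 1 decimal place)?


Zipf's law: f(r) = f(1) / r
f(1) = 6674
f(4) = 6674 / 4
= 1668.5 occurrences


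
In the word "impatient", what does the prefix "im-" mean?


Prefix: im-
Example: impatient = im- + patient
Meaning = not / into


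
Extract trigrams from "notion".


Word: "notion" (length 6)
Number of trigrams = 6 - 3 + 1 = 4
  Position 0: "not"
  Position 1: "oti"
  Position 2: "tio"
  Position 3: "ion"
Trigrams = "not", "oti", "tio", "ion"


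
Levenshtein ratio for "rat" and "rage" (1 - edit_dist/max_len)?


Word 1: "rat" (length 3)
Word 2: "rage" (length 4)
One optimal edit sequence:
  1. keep 'r'
  2. keep 'a'
  3. insert 'g'  (+1)
  4. substitute 't' -> 'e'  (+1)
Edit distance = 2
Max length = max(3, 4) = 4
Similarity = 1 - 2/4
= 0.5000


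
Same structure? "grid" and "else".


Pattern of "grid": [0, 1, 2, 3]
Pattern of "else": [0, 1, 2, 0]
Patterns do not match
Same pattern = No


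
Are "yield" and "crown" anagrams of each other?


Word 1: "yield" → sorted: deily
Word 2: "crown" → sorted: cnorw
Same letters? deily != cnorw
Anagram = No


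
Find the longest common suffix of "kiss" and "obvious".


Word 1: "kiss"
Word 2: "obvious"
Comparing from end:
  Pos -1: 's' == 's'
  Pos -2: 's' != 'u' (stop)
LCS = "s" (length 1)


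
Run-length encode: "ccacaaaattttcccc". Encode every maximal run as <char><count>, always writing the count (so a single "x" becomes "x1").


String: "ccacaaaattttcccc"
Scanning for consecutive runs:
  'c' x 2
  'a' x 1
  'c' x 1
  'a' x 4
  't' x 4
  'c' x 4
RLE = "c2a1c1a4t4c4"


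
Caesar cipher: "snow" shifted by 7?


Word: "snow"
Shift: 7
Each letter → (letter + shift) mod 26:
  's' (18) + 7 = 25 → 'z'
  'n' (13) + 7 = 20 → 'u'
  'o' (14) + 7 = 21 → 'v'
  'w' (22) + 7 = 3 → 'd'
Result = "zuvd"


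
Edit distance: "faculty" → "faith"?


Word 1: "faculty" (length 7)
Word 2: "faith" (length 5)
One optimal edit sequence (insert/delete/substitute each cost 1):
  1. keep 'f'
  2. keep 'a'
  3. delete 'c'  (+1)
  4. delete 'u'  (+1)
  5. substitute 'l' -> 'i'  (+1)
  6. keep 't'
  7. substitute 'y' -> 'h'  (+1)
Total edit operations: 4
Edit distance = 4


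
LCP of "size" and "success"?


Word 1: "size"
Word 2: "success"
Comparing from start:
  Pos 0: 's' == 's'
  Pos 1: 'i' != 'u' (stop)
LCP = "s" (length 1)


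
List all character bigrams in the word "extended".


Word: "extended" (length 8)
Number of bigrams = 8 - 2 + 1 = 7
  Position 0: "ex"
  Position 1: "xt"
  Position 2: "te"
  Position 3: "en"
  Position 4: "nd"
  Position 5: "de"
  Position 6: "ed"
Bigrams = "ex", "xt", "te", "en", "nd", "de", "ed"


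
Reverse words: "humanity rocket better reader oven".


Original: "humanity rocket better reader oven"
Words (1..n): humanity | rocket | better | reader | oven
Reversed (n..1): oven | reader | better | rocket | humanity
Result = "oven reader better rocket humanity"


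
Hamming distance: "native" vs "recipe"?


Comparing character by character (same length = 6):
  Pos 0: 'n' vs 'r' !=
  Pos 1: 'a' vs 'e' !=
  Pos 2: 't' vs 'c' !=
  Pos 3: 'i' vs 'i' =
  Pos 4: 'v' vs 'p' !=
  Pos 5: 'e' vs 'e' =
Hamming distance = 4


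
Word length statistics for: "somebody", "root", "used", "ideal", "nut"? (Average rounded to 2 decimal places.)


Lengths: "somebody"=8, "root"=4, "used"=4, "ideal"=5, "nut"=3
Sum = 24, Count = 5
Average = 24/5 = 4.80
= avg=4.80, min=3, max=8


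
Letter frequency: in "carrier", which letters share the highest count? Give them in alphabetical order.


Word: "carrier"
Letter counts:
  'a': 1
  'c': 1
  'e': 1
  'i': 1
  'r': 3
Maximum count = 3
Most frequent = 'r' (3 times each)


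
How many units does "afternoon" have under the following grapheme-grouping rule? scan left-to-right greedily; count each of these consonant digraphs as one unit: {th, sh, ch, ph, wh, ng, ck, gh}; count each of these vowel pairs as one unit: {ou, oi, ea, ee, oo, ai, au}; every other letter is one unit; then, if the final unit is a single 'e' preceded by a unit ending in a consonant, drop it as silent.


Word: "afternoon" (9 letters)
Left-to-right scan:
  (1) 'a' (letter)
  (2) 'f' (letter)
  (3) 't' (letter)
  (4) 'e' (letter)
  (5) 'r' (letter)
  (6) 'n' (letter)
  (7) 'oo' (vowel-pair)
  (8) 'n' (letter)
Units from scan: 8
Sound units = 8 units


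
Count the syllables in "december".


Word: "december"
Syllable breakdown: de | cem | ber
Counting: 3 parts
= 3 syllables


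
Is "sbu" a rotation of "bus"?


Word: "bus", Candidate: "sbu"
Method: check if candidate is substring of word+word
"busbus" contains "sbu"? Yes
Is rotation = Yes


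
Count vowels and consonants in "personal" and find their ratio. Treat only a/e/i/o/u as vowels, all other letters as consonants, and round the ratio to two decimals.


Word: "personal"
Vowels (a,e,i,o,u): 3
Consonants: 5
Ratio = 3/5
= 0.60


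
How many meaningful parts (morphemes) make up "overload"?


Word: "overload"
Morphemes: over- | load
Each morpheme carries meaning
= 2 morphemes


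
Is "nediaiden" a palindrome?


Word: "nediaiden"
Reversed: "nediaiden"
Forward == Backward? nediaiden == nediaiden
Palindrome = Yes


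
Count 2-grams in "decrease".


Word: "decrease" (length 8)
Number of 2-grams = length - 2 + 1 = 8 - 2 + 1
= 7


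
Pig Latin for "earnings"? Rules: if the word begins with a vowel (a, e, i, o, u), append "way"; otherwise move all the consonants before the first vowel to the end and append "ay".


Word: "earnings"
Starts with vowel → add 'way'
Pig Latin = "earningsway"


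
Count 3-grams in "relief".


Word: "relief" (length 6)
Number of 3-grams = length - 3 + 1 = 6 - 3 + 1
= 4


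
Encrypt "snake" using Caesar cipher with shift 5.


Word: "snake"
Shift: 5
Each letter → (letter + shift) mod 26:
  's' (18) + 5 = 23 → 'x'
  'n' (13) + 5 = 18 → 's'
  'a' (0) + 5 = 5 → 'f'
  'k' (10) + 5 = 15 → 'p'
  'e' (4) + 5 = 9 → 'j'
Result = "xsfpj"


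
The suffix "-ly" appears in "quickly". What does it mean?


Suffix: -ly
As in: quickly -> quick + -ly
Meaning = in a manner


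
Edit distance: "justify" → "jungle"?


Word 1: "justify" (length 7)
Word 2: "jungle" (length 6)
One optimal edit sequence (insert/delete/substitute each cost 1):
  1. keep 'j'
  2. keep 'u'
  3. delete 's'  (+1)
  4. substitute 't' -> 'n'  (+1)
  5. substitute 'i' -> 'g'  (+1)
  6. substitute 'f' -> 'l'  (+1)
  7. substitute 'y' -> 'e'  (+1)
Total edit operations: 5
Edit distance = 5


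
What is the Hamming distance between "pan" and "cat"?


Comparing character by character (same length = 3):
  Pos 0: 'p' vs 'c' !=
  Pos 1: 'a' vs 'a' =
  Pos 2: 'n' vs 't' !=
Hamming distance = 2


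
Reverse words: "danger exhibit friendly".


Original: "danger exhibit friendly"
Words (1..n): danger | exhibit | friendly
Reversed (n..1): friendly | exhibit | danger
Result = "friendly exhibit danger"


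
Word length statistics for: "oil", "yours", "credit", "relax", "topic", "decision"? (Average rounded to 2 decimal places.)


Lengths: "oil"=3, "yours"=5, "credit"=6, "relax"=5, "topic"=5, "decision"=8
Sum = 32, Count = 6
Average = 32/6 = 5.33
= avg=5.33, min=3, max=8


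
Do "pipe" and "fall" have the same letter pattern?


Pattern of "pipe": [0, 1, 0, 2]
Pattern of "fall": [0, 1, 2, 2]
Patterns do not match
Same pattern = No


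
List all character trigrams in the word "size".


Word: "size" (length 4)
Number of trigrams = 4 - 3 + 1 = 2
  Position 0: "siz"
  Position 1: "ize"
Trigrams = "siz", "ize"


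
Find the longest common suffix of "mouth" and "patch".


Word 1: "mouth"
Word 2: "patch"
Comparing from end:
  Pos -1: 'h' == 'h'
  Pos -2: 't' != 'c' (stop)
LCS = "h" (length 1)


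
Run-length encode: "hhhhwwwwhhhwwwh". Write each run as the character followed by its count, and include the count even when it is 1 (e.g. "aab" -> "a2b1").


String: "hhhhwwwwhhhwwwh"
Scanning for consecutive runs:
  'h' x 4
  'w' x 4
  'h' x 3
  'w' x 3
  'h' x 1
RLE = "h4w4h3w3h1"


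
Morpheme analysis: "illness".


Word: "illness"
Morphemes: ill / -ness
Each morpheme carries meaning
= 2 morphemes


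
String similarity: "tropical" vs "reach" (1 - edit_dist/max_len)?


Word 1: "tropical" (length 8)
Word 2: "reach" (length 5)
One optimal edit sequence:
  1. delete 't'  (+1)
  2. keep 'r'
  3. delete 'o'  (+1)
  4. substitute 'p' -> 'e'  (+1)
  5. substitute 'i' -> 'a'  (+1)
  6. keep 'c'
  7. delete 'a'  (+1)
  8. substitute 'l' -> 'h'  (+1)
Edit distance = 6
Max length = max(8, 5) = 8
Similarity = 1 - 6/8
= 0.2500


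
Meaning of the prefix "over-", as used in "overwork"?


Prefix: over-
Example: overwork (over- + work)
Meaning = excessive


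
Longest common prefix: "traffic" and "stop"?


Word 1: "traffic"
Word 2: "stop"
Comparing from start:
  Pos 0: 't' != 's' (stop)
LCP = "" (length 0)


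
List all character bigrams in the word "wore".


Word: "wore" (length 4)
Number of bigrams = 4 - 2 + 1 = 3
  Position 0: "wo"
  Position 1: "or"
  Position 2: "re"
Bigrams = "wo", "or", "re"


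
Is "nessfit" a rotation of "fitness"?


Word: "fitness", Candidate: "nessfit"
Method: check if candidate is substring of word+word
"fitnessfitness" contains "nessfit"? Yes
Is rotation = Yes


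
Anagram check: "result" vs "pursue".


Word 1: "result" → sorted: elrstu
Word 2: "pursue" → sorted: eprsuu
Same letters? elrstu != eprsuu
Anagram = No


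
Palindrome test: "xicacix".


Word: "xicacix"
Reversed: "xicacix"
Forward == Backward? xicacix == xicacix
Palindrome = Yes


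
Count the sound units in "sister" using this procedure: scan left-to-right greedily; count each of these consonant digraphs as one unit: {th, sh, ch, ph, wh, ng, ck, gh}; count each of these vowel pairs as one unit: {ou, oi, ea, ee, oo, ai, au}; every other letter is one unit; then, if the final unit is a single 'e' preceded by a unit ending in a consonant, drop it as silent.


Word: "sister" (6 letters)
Left-to-right scan:
  1. 's' (letter)
  2. 'i' (letter)
  3. 's' (letter)
  4. 't' (letter)
  5. 'e' (letter)
  6. 'r' (letter)
Units from scan: 6
Sound units = 6 units


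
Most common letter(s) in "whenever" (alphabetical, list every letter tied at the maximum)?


Word: "whenever"
Letter counts:
  'e': 3
  'h': 1
  'n': 1
  'r': 1
  'v': 1
  'w': 1
Maximum count = 3
Most frequent = 'e' (3 times each)


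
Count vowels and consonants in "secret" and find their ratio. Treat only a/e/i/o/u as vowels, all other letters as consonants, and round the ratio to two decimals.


Word: "secret"
Vowels (a,e,i,o,u): 2
Consonants: 4
Ratio = 2/4
= 0.50


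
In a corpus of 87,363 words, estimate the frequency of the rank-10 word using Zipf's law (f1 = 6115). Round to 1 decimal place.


Zipf's law: f(r) = f(1) / r
f(1) = 6115
f(10) = 6115 / 10
= 611.5 occurrences


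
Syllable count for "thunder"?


Word: "thunder"
Syllable breakdown: thun · der
Counting: 2 parts
= 2 syllables


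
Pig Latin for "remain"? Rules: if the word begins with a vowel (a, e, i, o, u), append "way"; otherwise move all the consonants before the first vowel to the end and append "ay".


Word: "remain"
Starts with consonant(s) → move to end, add 'ay'
Consonant cluster: "r"
Pig Latin = "emainray"


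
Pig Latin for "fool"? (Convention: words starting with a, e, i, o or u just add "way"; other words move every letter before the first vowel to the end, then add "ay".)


Word: "fool"
Starts with consonant(s) → move to end, add 'ay'
Consonant cluster: "f"
Pig Latin = "oolfay"


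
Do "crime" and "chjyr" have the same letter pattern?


Pattern of "crime": [0, 1, 2, 3, 4]
Pattern of "chjyr": [0, 1, 2, 3, 4]
Patterns match
Same pattern = Yes


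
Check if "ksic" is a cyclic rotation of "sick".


Word: "sick", Candidate: "ksic"
Method: check if candidate is substring of word+word
"sicksick" contains "ksic"? Yes
Is rotation = Yes


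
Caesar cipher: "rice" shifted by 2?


Word: "rice"
Shift: 2
Each letter → (letter + shift) mod 26:
  'r' (17) + 2 = 19 → 't'
  'i' (8) + 2 = 10 → 'k'
  'c' (2) + 2 = 4 → 'e'
  'e' (4) + 2 = 6 → 'g'
Result = "tkeg"


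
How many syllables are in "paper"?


Word: "paper"
Syllable breakdown: pa / per
Counting: 2 parts
= 2 syllables


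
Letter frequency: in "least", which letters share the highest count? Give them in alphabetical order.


Word: "least"
Letter counts:
  'a': 1
  'e': 1
  'l': 1
  's': 1
  't': 1
Maximum count = 1
Most frequent = 'a', 'e', 'l', 's', 't' (1 time each)


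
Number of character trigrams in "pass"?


Word: "pass" (length 4)
Number of 3-grams = length - 3 + 1 = 4 - 3 + 1
= 2


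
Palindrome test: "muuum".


Word: "muuum"
Reversed: "muuum"
Forward == Backward? muuum == muuum
Palindrome = Yes


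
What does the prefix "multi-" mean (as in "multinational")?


Prefix: multi-
As in: multinational -> multi- + national
Meaning = many


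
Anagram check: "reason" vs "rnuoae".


Word 1: "reason" → sorted: aenors
Word 2: "rnuoae" → sorted: aenoru
Same letters? aenors != aenoru
Anagram = No


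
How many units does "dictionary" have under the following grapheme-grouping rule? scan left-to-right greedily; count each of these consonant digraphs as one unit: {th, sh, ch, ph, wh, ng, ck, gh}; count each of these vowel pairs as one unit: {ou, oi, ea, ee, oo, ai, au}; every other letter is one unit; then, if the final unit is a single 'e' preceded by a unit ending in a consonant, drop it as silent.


Word: "dictionary" (10 letters)
Left-to-right scan:
  1. 'd' (letter)
  2. 'i' (letter)
  3. 'c' (letter)
  4. 't' (letter)
  5. 'i' (letter)
  6. 'o' (letter)
  7. 'n' (letter)
  8. 'a' (letter)
  9. 'r' (letter)
  10. 'y' (letter)
Units from scan: 10
Sound units = 10 units


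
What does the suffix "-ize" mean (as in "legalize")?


Suffix: -ize
Example: legalize = legal + -ize
Meaning = to make


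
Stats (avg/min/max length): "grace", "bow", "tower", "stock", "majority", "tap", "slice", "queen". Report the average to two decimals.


Lengths: "grace"=5, "bow"=3, "tower"=5, "stock"=5, "majority"=8, "tap"=3, "slice"=5, "queen"=5
Sum = 39, Count = 8
Average = 39/8 = 4.88
= avg=4.88, min=3, max=8


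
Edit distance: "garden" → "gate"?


Word 1: "garden" (length 6)
Word 2: "gate" (length 4)
One optimal edit sequence (insert/delete/substitute each cost 1):
  1. keep 'g'
  2. keep 'a'
  3. delete 'r'  (+1)
  4. substitute 'd' -> 't'  (+1)
  5. keep 'e'
  6. delete 'n'  (+1)
Total edit operations: 3
Edit distance = 3


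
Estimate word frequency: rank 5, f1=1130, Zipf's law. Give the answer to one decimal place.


Zipf's law: f(r) = f(1) / r
f(1) = 1130
f(5) = 1130 / 5
= 226.0 occurrences


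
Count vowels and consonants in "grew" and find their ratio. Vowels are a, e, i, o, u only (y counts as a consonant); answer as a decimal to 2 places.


Word: "grew"
Vowels (a,e,i,o,u): 1
Consonants: 3
Ratio = 1/3
= 0.33


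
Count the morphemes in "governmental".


Word: "governmental"
Morphemes: govern + -ment + -al
Each morpheme carries meaning
= 3 morphemes


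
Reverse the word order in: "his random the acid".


Original: "his random the acid"
Words (1..n): his | random | the | acid
Reversed (n..1): acid | the | random | his
Result = "acid the random his"


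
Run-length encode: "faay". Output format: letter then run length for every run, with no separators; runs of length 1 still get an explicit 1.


String: "faay"
Scanning for consecutive runs:
  'f' x 1
  'a' x 2
  'y' x 1
RLE = "f1a2y1"


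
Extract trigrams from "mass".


Word: "mass" (length 4)
Number of trigrams = 4 - 3 + 1 = 2
  Position 0: "mas"
  Position 1: "ass"
Trigrams = "mas", "ass"


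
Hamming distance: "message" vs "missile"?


Comparing character by character (same length = 7):
  Pos 0: 'm' vs 'm' =
  Pos 1: 'e' vs 'i' !=
  Pos 2: 's' vs 's' =
  Pos 3: 's' vs 's' =
  Pos 4: 'a' vs 'i' !=
  Pos 5: 'g' vs 'l' !=
  Pos 6: 'e' vs 'e' =
Hamming distance = 3


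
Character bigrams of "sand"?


Word: "sand" (length 4)
Number of bigrams = 4 - 2 + 1 = 3
  Position 0: "sa"
  Position 1: "an"
  Position 2: "nd"
Bigrams = "sa", "an", "nd"


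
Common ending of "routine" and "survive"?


Word 1: "routine"
Word 2: "survive"
Comparing from end:
  Pos -1: 'e' == 'e'
  Pos -2: 'n' != 'v' (stop)
LCS = "e" (length 1)


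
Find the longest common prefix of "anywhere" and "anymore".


Word 1: "anywhere"
Word 2: "anymore"
Comparing from start:
  Pos 0: 'a' == 'a'
  Pos 1: 'n' == 'n'
  Pos 2: 'y' == 'y'
  Pos 3: 'w' != 'm' (stop)
LCP = "any" (length 3)


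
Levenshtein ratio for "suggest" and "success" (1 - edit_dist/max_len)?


Word 1: "suggest" (length 7)
Word 2: "success" (length 7)
One optimal edit sequence:
  1. keep 's'
  2. keep 'u'
  3. substitute 'g' -> 'c'  (+1)
  4. substitute 'g' -> 'c'  (+1)
  5. keep 'e'
  6. keep 's'
  7. substitute 't' -> 's'  (+1)
Edit distance = 3
Max length = max(7, 7) = 7
Similarity = 1 - 3/7
= 0.5714


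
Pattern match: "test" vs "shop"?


Pattern of "test": [0, 1, 2, 0]
Pattern of "shop": [0, 1, 2, 3]
Patterns do not match
Same pattern = No


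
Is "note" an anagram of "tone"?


Word 1: "tone" → sorted: enot
Word 2: "note" → sorted: enot
Same letters? enot == enot
Anagram = Yes


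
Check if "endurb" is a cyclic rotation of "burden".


Word: "burden", Candidate: "endurb"
Method: check if candidate is substring of word+word
"burdenburden" contains "endurb"? No
Is rotation = No


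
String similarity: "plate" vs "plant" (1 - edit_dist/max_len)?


Word 1: "plate" (length 5)
Word 2: "plant" (length 5)
One optimal edit sequence:
  1. keep 'p'
  2. keep 'l'
  3. keep 'a'
  4. substitute 't' -> 'n'  (+1)
  5. substitute 'e' -> 't'  (+1)
Edit distance = 2
Max length = max(5, 5) = 5
Similarity = 1 - 2/5
= 0.6000


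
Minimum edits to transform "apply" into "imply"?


Word 1: "apply" (length 5)
Word 2: "imply" (length 5)
One optimal edit sequence (insert/delete/substitute each cost 1):
  1. substitute 'a' -> 'i'  (+1)
  2. substitute 'p' -> 'm'  (+1)
  3. keep 'p'
  4. keep 'l'
  5. keep 'y'
Total edit operations: 2
Edit distance = 2


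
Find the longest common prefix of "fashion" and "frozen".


Word 1: "fashion"
Word 2: "frozen"
Comparing from start:
  Pos 0: 'f' == 'f'
  Pos 1: 'a' != 'r' (stop)
LCP = "f" (length 1)


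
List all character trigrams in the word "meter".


Word: "meter" (length 5)
Number of trigrams = 5 - 3 + 1 = 3
  Position 0: "met"
  Position 1: "ete"
  Position 2: "ter"
Trigrams = "met", "ete", "ter"


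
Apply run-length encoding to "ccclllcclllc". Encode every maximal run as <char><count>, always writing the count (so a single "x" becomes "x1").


String: "ccclllcclllc"
Scanning for consecutive runs:
  'c' x 3
  'l' x 3
  'c' x 2
  'l' x 3
  'c' x 1
RLE = "c3l3c2l3c1"


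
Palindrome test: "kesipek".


Word: "kesipek"
Reversed: "kepisek"
Forward == Backward? kesipek != kepisek
Palindrome = No


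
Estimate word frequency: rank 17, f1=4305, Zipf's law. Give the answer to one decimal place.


Zipf's law: f(r) = f(1) / r
f(1) = 4305
f(17) = 4305 / 17
= 253.2 occurrences


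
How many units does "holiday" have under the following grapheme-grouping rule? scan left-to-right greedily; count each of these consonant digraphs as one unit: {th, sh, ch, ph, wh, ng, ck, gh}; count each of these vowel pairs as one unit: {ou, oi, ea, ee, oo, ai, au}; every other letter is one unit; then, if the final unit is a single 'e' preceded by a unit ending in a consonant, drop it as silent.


Word: "holiday" (7 letters)
Left-to-right scan:
  (1) 'h' (letter)
  (2) 'o' (letter)
  (3) 'l' (letter)
  (4) 'i' (letter)
  (5) 'd' (letter)
  (6) 'a' (letter)
  (7) 'y' (letter)
Units from scan: 7
Sound units = 7 units


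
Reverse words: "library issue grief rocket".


Original: "library issue grief rocket"
Words (1..n): library | issue | grief | rocket
Reversed (n..1): rocket | grief | issue | library
Result = "rocket grief issue library"


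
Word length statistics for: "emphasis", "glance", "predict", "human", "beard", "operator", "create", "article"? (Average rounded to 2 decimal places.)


Lengths: "emphasis"=8, "glance"=6, "predict"=7, "human"=5, "beard"=5, "operator"=8, "create"=6, "article"=7
Sum = 52, Count = 8
Average = 52/8 = 6.50
= avg=6.50, min=5, max=8


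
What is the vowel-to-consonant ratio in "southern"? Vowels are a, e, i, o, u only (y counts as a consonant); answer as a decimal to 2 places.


Word: "southern"
Vowels (a,e,i,o,u): 3
Consonants: 5
Ratio = 3/5
= 0.60


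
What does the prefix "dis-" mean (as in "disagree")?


Prefix: dis-
Example: disagree = dis- + agree
Meaning = not / opposite


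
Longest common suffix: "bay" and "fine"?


Word 1: "bay"
Word 2: "fine"
Comparing from end:
  Pos -1: 'y' != 'e' (stop)
LCS = "" (length 0)


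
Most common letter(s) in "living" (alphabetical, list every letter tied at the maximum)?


Word: "living"
Letter counts:
  'g': 1
  'i': 2
  'l': 1
  'n': 1
  'v': 1
Maximum count = 2
Most frequent = 'i' (2 times each)


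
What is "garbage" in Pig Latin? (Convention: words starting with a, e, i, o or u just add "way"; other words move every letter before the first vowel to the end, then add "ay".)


Word: "garbage"
Starts with consonant(s) → move to end, add 'ay'
Consonant cluster: "g"
Pig Latin = "arbagegay"


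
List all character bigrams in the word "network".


Word: "network" (length 7)
Number of bigrams = 7 - 2 + 1 = 6
  Position 0: "ne"
  Position 1: "et"
  Position 2: "tw"
  Position 3: "wo"
  Position 4: "or"
  Position 5: "rk"
Bigrams = "ne", "et", "tw", "wo", "or", "rk"


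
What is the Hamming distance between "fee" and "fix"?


Comparing character by character (same length = 3):
  Pos 0: 'f' vs 'f' =
  Pos 1: 'e' vs 'i' !=
  Pos 2: 'e' vs 'x' !=
Hamming distance = 2


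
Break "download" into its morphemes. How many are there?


Word: "download"
Morphemes: down- / load
Each morpheme carries meaning
= 2 morphemes


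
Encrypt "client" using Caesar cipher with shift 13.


Word: "client"
Shift: 13
Each letter → (letter + shift) mod 26:
  'c' (2) + 13 = 15 → 'p'
  'l' (11) + 13 = 24 → 'y'
  'i' (8) + 13 = 21 → 'v'
  'e' (4) + 13 = 17 → 'r'
  'n' (13) + 13 = 0 → 'a'
  't' (19) + 13 = 6 → 'g'
Result = "pyvrag"


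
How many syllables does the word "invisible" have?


Word: "invisible"
Syllable breakdown: in · vis · i · ble
Counting: 4 parts
= 4 syllables


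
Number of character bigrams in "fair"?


Word: "fair" (length 4)
Number of 2-grams = length - 2 + 1 = 4 - 2 + 1
= 3


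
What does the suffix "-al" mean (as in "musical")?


Suffix: -al
Example: musical = music + -al
Meaning = relating to


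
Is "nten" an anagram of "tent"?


Word 1: "tent" → sorted: entt
Word 2: "nten" → sorted: ennt
Same letters? entt != ennt
Anagram = No


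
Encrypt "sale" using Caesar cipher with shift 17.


Word: "sale"
Shift: 17
Each letter → (letter + shift) mod 26:
  's' (18) + 17 = 9 → 'j'
  'a' (0) + 17 = 17 → 'r'
  'l' (11) + 17 = 2 → 'c'
  'e' (4) + 17 = 21 → 'v'
Result = "jrcv"


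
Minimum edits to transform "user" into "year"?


Word 1: "user" (length 4)
Word 2: "year" (length 4)
One optimal edit sequence (insert/delete/substitute each cost 1):
  1. substitute 'u' -> 'y'  (+1)
  2. substitute 's' -> 'e'  (+1)
  3. substitute 'e' -> 'a'  (+1)
  4. keep 'r'
Total edit operations: 3
Edit distance = 3


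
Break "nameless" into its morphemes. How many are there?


Word: "nameless"
Morphemes: name | -less
Each morpheme carries meaning
= 2 morphemes


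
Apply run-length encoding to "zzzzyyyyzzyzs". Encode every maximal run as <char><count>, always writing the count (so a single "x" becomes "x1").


String: "zzzzyyyyzzyzs"
Scanning for consecutive runs:
  'z' x 4
  'y' x 4
  'z' x 2
  'y' x 1
  'z' x 1
  's' x 1
RLE = "z4y4z2y1z1s1"


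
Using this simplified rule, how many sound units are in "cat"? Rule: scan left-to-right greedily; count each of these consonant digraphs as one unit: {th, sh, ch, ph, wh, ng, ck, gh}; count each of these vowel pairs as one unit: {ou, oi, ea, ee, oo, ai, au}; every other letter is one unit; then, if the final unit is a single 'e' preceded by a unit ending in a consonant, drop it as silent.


Word: "cat" (3 letters)
Left-to-right scan:
  1. 'c' (letter)
  2. 'a' (letter)
  3. 't' (letter)
Units from scan: 3
Sound units = 3 units


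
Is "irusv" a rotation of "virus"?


Word: "virus", Candidate: "irusv"
Method: check if candidate is substring of word+word
"virusvirus" contains "irusv"? Yes
Is rotation = Yes


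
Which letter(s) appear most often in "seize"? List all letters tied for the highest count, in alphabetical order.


Word: "seize"
Letter counts:
  'e': 2
  'i': 1
  's': 1
  'z': 1
Maximum count = 2
Most frequent = 'e' (2 times each)


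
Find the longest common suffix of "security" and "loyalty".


Word 1: "security"
Word 2: "loyalty"
Comparing from end:
  Pos -1: 'y' == 'y'
  Pos -2: 't' == 't'
  Pos -3: 'i' != 'l' (stop)
LCS = "ty" (length 2)


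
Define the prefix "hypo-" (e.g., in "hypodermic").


Prefix: hypo-
As in: hypodermic -> hypo- + dermic
Meaning = under / below normal


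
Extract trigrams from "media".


Word: "media" (length 5)
Number of trigrams = 5 - 3 + 1 = 3
  Position 0: "med"
  Position 1: "edi"
  Position 2: "dia"
Trigrams = "med", "edi", "dia"


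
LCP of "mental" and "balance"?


Word 1: "mental"
Word 2: "balance"
Comparing from start:
  Pos 0: 'm' != 'b' (stop)
LCP = "" (length 0)


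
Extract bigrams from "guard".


Word: "guard" (length 5)
Number of bigrams = 5 - 2 + 1 = 4
  Position 0: "gu"
  Position 1: "ua"
  Position 2: "ar"
  Position 3: "rd"
Bigrams = "gu", "ua", "ar", "rd"


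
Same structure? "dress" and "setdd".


Pattern of "dress": [0, 1, 2, 3, 3]
Pattern of "setdd": [0, 1, 2, 3, 3]
Patterns match
Same pattern = Yes


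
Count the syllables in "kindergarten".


Word: "kindergarten"
Syllable breakdown: kin / der / gar / ten
Counting: 4 parts
= 4 syllables


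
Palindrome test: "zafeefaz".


Word: "zafeefaz"
Reversed: "zafeefaz"
Forward == Backward? zafeefaz == zafeefaz
Palindrome = Yes


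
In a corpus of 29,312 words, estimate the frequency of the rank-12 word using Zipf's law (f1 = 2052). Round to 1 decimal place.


Zipf's law: f(r) = f(1) / r
f(1) = 2052
f(12) = 2052 / 12
= 171.0 occurrences


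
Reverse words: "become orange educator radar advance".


Original: "become orange educator radar advance"
Words (1..n): become | orange | educator | radar | advance
Reversed (n..1): advance | radar | educator | orange | become
Result = "advance radar educator orange become"


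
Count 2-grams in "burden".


Word: "burden" (length 6)
Number of 2-grams = length - 2 + 1 = 6 - 2 + 1
= 5


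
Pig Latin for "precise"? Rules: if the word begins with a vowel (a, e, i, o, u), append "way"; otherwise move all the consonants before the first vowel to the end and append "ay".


Word: "precise"
Starts with consonant(s) → move to end, add 'ay'
Consonant cluster: "pr"
Pig Latin = "ecisepray"


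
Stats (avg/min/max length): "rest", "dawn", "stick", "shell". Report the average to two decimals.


Lengths: "rest"=4, "dawn"=4, "stick"=5, "shell"=5
Sum = 18, Count = 4
Average = 18/4 = 4.50
= avg=4.50, min=4, max=5


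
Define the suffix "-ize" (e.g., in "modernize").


Suffix: -ize
As in: modernize -> modern + -ize
Meaning = to make


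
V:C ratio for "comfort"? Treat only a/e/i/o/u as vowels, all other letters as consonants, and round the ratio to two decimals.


Word: "comfort"
Vowels (a,e,i,o,u): 2
Consonants: 5
Ratio = 2/5
= 0.40


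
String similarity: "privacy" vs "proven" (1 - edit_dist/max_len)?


Word 1: "privacy" (length 7)
Word 2: "proven" (length 6)
One optimal edit sequence:
  1. keep 'p'
  2. keep 'r'
  3. substitute 'i' -> 'o'  (+1)
  4. keep 'v'
  5. delete 'a'  (+1)
  6. substitute 'c' -> 'e'  (+1)
  7. substitute 'y' -> 'n'  (+1)
Edit distance = 4
Max length = max(7, 6) = 7
Similarity = 1 - 4/7
= 0.4286


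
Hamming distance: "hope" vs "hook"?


Comparing character by character (same length = 4):
  Pos 0: 'h' vs 'h' =
  Pos 1: 'o' vs 'o' =
  Pos 2: 'p' vs 'o' !=
  Pos 3: 'e' vs 'k' !=
Hamming distance = 2


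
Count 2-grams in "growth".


Word: "growth" (length 6)
Number of 2-grams = length - 2 + 1 = 6 - 2 + 1
= 5


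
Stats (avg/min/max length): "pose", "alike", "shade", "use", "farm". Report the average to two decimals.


Lengths: "pose"=4, "alike"=5, "shade"=5, "use"=3, "farm"=4
Sum = 21, Count = 5
Average = 21/5 = 4.20
= avg=4.20, min=3, max=5


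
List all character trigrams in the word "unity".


Word: "unity" (length 5)
Number of trigrams = 5 - 3 + 1 = 3
  Position 0: "uni"
  Position 1: "nit"
  Position 2: "ity"
Trigrams = "uni", "nit", "ity"


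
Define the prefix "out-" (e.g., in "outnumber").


Prefix: out-
As in: outnumber -> out- + number
Meaning = surpass


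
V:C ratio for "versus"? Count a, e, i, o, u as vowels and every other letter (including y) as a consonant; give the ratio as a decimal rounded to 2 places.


Word: "versus"
Vowels (a,e,i,o,u): 2
Consonants: 4
Ratio = 2/4
= 0.50


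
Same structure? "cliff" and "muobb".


Pattern of "cliff": [0, 1, 2, 3, 3]
Pattern of "muobb": [0, 1, 2, 3, 3]
Patterns match
Same pattern = Yes


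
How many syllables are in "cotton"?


Word: "cotton"
Syllable breakdown: cot | ton
Counting: 2 parts
= 2 syllables


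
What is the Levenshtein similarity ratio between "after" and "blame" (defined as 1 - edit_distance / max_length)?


Word 1: "after" (length 5)
Word 2: "blame" (length 5)
One optimal edit sequence:
  1. substitute 'a' -> 'b'  (+1)
  2. substitute 'f' -> 'l'  (+1)
  3. substitute 't' -> 'a'  (+1)
  4. substitute 'e' -> 'm'  (+1)
  5. substitute 'r' -> 'e'  (+1)
Edit distance = 5
Max length = max(5, 5) = 5
Similarity = 1 - 5/5
= 0.0000


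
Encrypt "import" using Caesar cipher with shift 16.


Word: "import"
Shift: 16
Each letter → (letter + shift) mod 26:
  'i' (8) + 16 = 24 → 'y'
  'm' (12) + 16 = 2 → 'c'
  'p' (15) + 16 = 5 → 'f'
  'o' (14) + 16 = 4 → 'e'
  'r' (17) + 16 = 7 → 'h'
  't' (19) + 16 = 9 → 'j'
Result = "ycfehj"


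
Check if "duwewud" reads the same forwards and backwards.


Word: "duwewud"
Reversed: "duwewud"
Forward == Backward? duwewud == duwewud
Palindrome = Yes


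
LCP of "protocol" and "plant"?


Word 1: "protocol"
Word 2: "plant"
Comparing from start:
  Pos 0: 'p' == 'p'
  Pos 1: 'r' != 'l' (stop)
LCP = "p" (length 1)


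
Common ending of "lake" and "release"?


Word 1: "lake"
Word 2: "release"
Comparing from end:
  Pos -1: 'e' == 'e'
  Pos -2: 'k' != 's' (stop)
LCS = "e" (length 1)


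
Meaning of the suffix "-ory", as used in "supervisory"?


Suffix: -ory
As in: supervisory -> supervise + -ory, with a spelling change
Meaning = relating to / place for


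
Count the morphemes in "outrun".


Word: "outrun"
Morphemes: out- + run
Each morpheme carries meaning
= 2 morphemes


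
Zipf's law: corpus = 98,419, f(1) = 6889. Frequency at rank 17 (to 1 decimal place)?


Zipf's law: f(r) = f(1) / r
f(1) = 6889
f(17) = 6889 / 17
= 405.2 occurrences


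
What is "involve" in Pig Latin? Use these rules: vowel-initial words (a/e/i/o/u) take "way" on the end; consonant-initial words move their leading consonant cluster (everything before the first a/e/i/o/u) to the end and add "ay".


Word: "involve"
Starts with vowel → add 'way'
Pig Latin = "involveway"


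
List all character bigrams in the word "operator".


Word: "operator" (length 8)
Number of bigrams = 8 - 2 + 1 = 7
  Position 0: "op"
  Position 1: "pe"
  Position 2: "er"
  Position 3: "ra"
  Position 4: "at"
  Position 5: "to"
  Position 6: "or"
Bigrams = "op", "pe", "er", "ra", "at", "to", "or"


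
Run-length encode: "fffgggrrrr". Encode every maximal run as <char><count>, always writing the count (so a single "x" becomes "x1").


String: "fffgggrrrr"
Scanning for consecutive runs:
  'f' x 3
  'g' x 3
  'r' x 4
RLE = "f3g3r4"


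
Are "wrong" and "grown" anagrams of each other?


Word 1: "wrong" → sorted: gnorw
Word 2: "grown" → sorted: gnorw
Same letters? gnorw == gnorw
Anagram = Yes


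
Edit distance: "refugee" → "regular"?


Word 1: "refugee" (length 7)
Word 2: "regular" (length 7)
One optimal edit sequence (insert/delete/substitute each cost 1):
  1. keep 'r'
  2. keep 'e'
  3. substitute 'f' -> 'g'  (+1)
  4. keep 'u'
  5. substitute 'g' -> 'l'  (+1)
  6. substitute 'e' -> 'a'  (+1)
  7. substitute 'e' -> 'r'  (+1)
Total edit operations: 4
Edit distance = 4


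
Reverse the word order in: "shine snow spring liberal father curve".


Original: "shine snow spring liberal father curve"
Words (1..n): shine | snow | spring | liberal | father | curve
Reversed (n..1): curve | father | liberal | spring | snow | shine
Result = "curve father liberal spring snow shine"


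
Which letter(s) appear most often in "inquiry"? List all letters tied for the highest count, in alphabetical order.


Word: "inquiry"
Letter counts:
  'i': 2
  'n': 1
  'q': 1
  'r': 1
  'u': 1
  'y': 1
Maximum count = 2
Most frequent = 'i' (2 times each)


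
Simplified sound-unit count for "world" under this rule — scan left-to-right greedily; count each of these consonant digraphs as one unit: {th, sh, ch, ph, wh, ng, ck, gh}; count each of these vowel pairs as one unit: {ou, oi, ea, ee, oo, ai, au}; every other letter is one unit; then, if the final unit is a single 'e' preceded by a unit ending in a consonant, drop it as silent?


Word: "world" (5 letters)
Left-to-right scan:
  1. 'w' (letter)
  2. 'o' (letter)
  3. 'r' (letter)
  4. 'l' (letter)
  5. 'd' (letter)
Units from scan: 5
Sound units = 5 units


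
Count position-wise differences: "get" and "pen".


Comparing character by character (same length = 3):
  Pos 0: 'g' vs 'p' !=
  Pos 1: 'e' vs 'e' =
  Pos 2: 't' vs 'n' !=
Hamming distance = 2


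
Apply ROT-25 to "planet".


Word: "planet"
Shift: 25
Each letter → (letter + shift) mod 26:
  'p' (15) + 25 = 14 → 'o'
  'l' (11) + 25 = 10 → 'k'
  'a' (0) + 25 = 25 → 'z'
  'n' (13) + 25 = 12 → 'm'
  'e' (4) + 25 = 3 → 'd'
  't' (19) + 25 = 18 → 's'
Result = "okzmds"


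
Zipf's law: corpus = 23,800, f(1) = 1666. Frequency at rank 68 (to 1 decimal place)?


Zipf's law: f(r) = f(1) / r
f(1) = 1666
f(68) = 1666 / 68
= 24.5 occurrences


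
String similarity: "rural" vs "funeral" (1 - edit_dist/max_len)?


Word 1: "rural" (length 5)
Word 2: "funeral" (length 7)
One optimal edit sequence:
  1. substitute 'r' -> 'f'  (+1)
  2. keep 'u'
  3. insert 'n'  (+1)
  4. insert 'e'  (+1)
  5. keep 'r'
  6. keep 'a'
  7. keep 'l'
Edit distance = 3
Max length = max(5, 7) = 7
Similarity = 1 - 3/7
= 0.5714


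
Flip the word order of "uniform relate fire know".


Original: "uniform relate fire know"
Words (1..n): uniform | relate | fire | know
Reversed (n..1): know | fire | relate | uniform
Result = "know fire relate uniform"


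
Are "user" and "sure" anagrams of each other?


Word 1: "user" → sorted: ersu
Word 2: "sure" → sorted: ersu
Same letters? ersu == ersu
Anagram = Yes


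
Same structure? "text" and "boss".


Pattern of "text": [0, 1, 2, 0]
Pattern of "boss": [0, 1, 2, 2]
Patterns do not match
Same pattern = No


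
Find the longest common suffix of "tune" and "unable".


Word 1: "tune"
Word 2: "unable"
Comparing from end:
  Pos -1: 'e' == 'e'
  Pos -2: 'n' != 'l' (stop)
LCS = "e" (length 1)


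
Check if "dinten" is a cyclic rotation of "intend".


Word: "intend", Candidate: "dinten"
Method: check if candidate is substring of word+word
"intendintend" contains "dinten"? Yes
Is rotation = Yes


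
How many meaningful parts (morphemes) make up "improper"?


Word: "improper"
Morphemes: im- + proper
Each morpheme carries meaning
= 2 morphemes


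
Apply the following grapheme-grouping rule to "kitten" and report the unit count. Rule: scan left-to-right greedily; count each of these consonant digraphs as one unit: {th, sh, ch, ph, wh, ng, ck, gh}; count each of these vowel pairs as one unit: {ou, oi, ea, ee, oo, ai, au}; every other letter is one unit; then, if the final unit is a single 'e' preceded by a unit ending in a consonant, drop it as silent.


Word: "kitten" (6 letters)
Left-to-right scan:
  (1) 'k' (letter)
  (2) 'i' (letter)
  (3) 't' (letter)
  (4) 't' (letter)
  (5) 'e' (letter)
  (6) 'n' (letter)
Units from scan: 6
Sound units = 6 units


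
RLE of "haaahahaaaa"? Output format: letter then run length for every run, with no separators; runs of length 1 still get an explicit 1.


String: "haaahahaaaa"
Scanning for consecutive runs:
  'h' x 1
  'a' x 3
  'h' x 1
  'a' x 1
  'h' x 1
  'a' x 4
RLE = "h1a3h1a1h1a4"


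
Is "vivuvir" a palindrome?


Word: "vivuvir"
Reversed: "rivuviv"
Forward == Backward? vivuvir != rivuviv
Palindrome = No


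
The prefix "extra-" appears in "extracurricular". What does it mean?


Prefix: extra-
Example: extracurricular (extra- + curricular)
Meaning = beyond


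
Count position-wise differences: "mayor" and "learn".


Comparing character by character (same length = 5):
  Pos 0: 'm' vs 'l' !=
  Pos 1: 'a' vs 'e' !=
  Pos 2: 'y' vs 'a' !=
  Pos 3: 'o' vs 'r' !=
  Pos 4: 'r' vs 'n' !=
Hamming distance = 5


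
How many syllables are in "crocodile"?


Word: "crocodile"
Syllable breakdown: croc-o-dile
Counting: 3 parts
= 3 syllables


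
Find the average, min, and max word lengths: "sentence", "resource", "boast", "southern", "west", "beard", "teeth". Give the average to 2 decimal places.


Lengths: "sentence"=8, "resource"=8, "boast"=5, "southern"=8, "west"=4, "beard"=5, "teeth"=5
Sum = 43, Count = 7
Average = 43/7 = 6.14
= avg=6.14, min=4, max=8


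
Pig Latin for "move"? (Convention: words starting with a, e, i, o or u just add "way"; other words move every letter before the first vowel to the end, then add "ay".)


Word: "move"
Starts with consonant(s) → move to end, add 'ay'
Consonant cluster: "m"
Pig Latin = "ovemay"


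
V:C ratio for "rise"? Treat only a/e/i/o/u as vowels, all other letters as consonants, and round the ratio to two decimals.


Word: "rise"
Vowels (a,e,i,o,u): 2
Consonants: 2
Ratio = 2/2
= 1.00


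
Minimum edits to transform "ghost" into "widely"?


Word 1: "ghost" (length 5)
Word 2: "widely" (length 6)
One optimal edit sequence (insert/delete/substitute each cost 1):
  1. insert 'w'  (+1)
  2. substitute 'g' -> 'i'  (+1)
  3. substitute 'h' -> 'd'  (+1)
  4. substitute 'o' -> 'e'  (+1)
  5. substitute 's' -> 'l'  (+1)
  6. substitute 't' -> 'y'  (+1)
Total edit operations: 6
Edit distance = 6


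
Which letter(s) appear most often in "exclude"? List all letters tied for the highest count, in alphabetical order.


Word: "exclude"
Letter counts:
  'c': 1
  'd': 1
  'e': 2
  'l': 1
  'u': 1
  'x': 1
Maximum count = 2
Most frequent = 'e' (2 times each)


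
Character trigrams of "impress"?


Word: "impress" (length 7)
Number of trigrams = 7 - 3 + 1 = 5
  Position 0: "imp"
  Position 1: "mpr"
  Position 2: "pre"
  Position 3: "res"
  Position 4: "ess"
Trigrams = "imp", "mpr", "pre", "res", "ess"
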